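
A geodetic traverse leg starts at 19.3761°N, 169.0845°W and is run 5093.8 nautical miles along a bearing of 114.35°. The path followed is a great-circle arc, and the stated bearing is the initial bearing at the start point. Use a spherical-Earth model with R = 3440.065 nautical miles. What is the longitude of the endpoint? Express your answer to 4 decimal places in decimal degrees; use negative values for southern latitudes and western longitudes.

δ = 5093.8/3440.065 = 1.480728 rad (84.8395°).
With φ₁ = 19.3761° = 0.338177 rad and θ = 114.35° = 1.995784 rad:
Destination latitude: φ₂ = arcsin( sin φ₁ cos δ + cos φ₁ sin δ cos θ ) = arcsin(-0.357539) = -20.9491°.
Δλ = atan2( sin θ sin δ cos φ₁ , cos δ − sin φ₁ sin φ₂ ) = atan2(0.855960, 0.208567) = 1.331790 rad = 76.3059°.
λ₂ = λ₁ + Δλ = -92.7786°.

longitude -92.7786°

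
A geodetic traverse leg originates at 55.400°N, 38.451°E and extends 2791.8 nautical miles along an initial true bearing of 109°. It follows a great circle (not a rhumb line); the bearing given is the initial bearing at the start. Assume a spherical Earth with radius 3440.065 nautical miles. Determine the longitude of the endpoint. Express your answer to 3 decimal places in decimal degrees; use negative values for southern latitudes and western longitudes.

Central angle δ = d/R = 0.811554 rad.
With φ₁ = 55.400° = 0.966912 rad and θ = 109° = 1.902409 rad:
Destination latitude: φ₂ = arcsin( sin φ₁ cos δ + cos φ₁ sin δ cos θ ) = arcsin(0.432526) = 25.628°.
Δλ = atan2( sin θ sin δ cos φ₁ , cos δ − sin φ₁ sin φ₂ ) = atan2(0.389450, 0.332344) = 0.864350 rad = 49.524°.
λ₂ = λ₁ + Δλ = 87.975°.

longitude 87.975°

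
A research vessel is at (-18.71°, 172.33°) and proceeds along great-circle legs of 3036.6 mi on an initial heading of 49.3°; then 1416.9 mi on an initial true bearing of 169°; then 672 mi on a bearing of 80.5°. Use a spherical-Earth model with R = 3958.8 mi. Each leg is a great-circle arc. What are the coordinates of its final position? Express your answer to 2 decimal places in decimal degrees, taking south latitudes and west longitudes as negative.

Apply the spherical direct solution leg by leg, carrying full precision between legs.
Leg 1: from (-18.71°, 172.33°), δ = 3036.6/3958.8 = 0.767051 rad, θ = 49.3° → φ = 11.40°, λ = -155.21°.
Leg 2: from (11.40°, -155.21°), δ = 1416.9/3958.8 = 0.357911 rad, θ = 169° → φ = -8.74°, λ = -151.33°.
Leg 3: from (-8.74°, -151.33°), δ = 672/3958.8 = 0.169748 rad, θ = 80.5° → φ = -7.02°, λ = -141.67°.

latitude -7.02°, longitude -141.67°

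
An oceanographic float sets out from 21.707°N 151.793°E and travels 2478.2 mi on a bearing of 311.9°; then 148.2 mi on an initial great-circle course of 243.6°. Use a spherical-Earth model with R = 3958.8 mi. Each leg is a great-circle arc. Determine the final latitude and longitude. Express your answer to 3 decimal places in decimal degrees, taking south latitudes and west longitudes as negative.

latitude 40.568°, longitude 113.622°

Apply the spherical direct solution leg by leg, carrying full precision between legs.
Leg 1: from (21.707°, 151.793°), δ = 2478.2/3958.8 = 0.625998 rad, θ = 311.9° → φ = 41.550°, λ = 116.151°.
Leg 2: from (41.550°, 116.151°), δ = 148.2/3958.8 = 0.037436 rad, θ = 243.6° → φ = 40.568°, λ = 113.622°.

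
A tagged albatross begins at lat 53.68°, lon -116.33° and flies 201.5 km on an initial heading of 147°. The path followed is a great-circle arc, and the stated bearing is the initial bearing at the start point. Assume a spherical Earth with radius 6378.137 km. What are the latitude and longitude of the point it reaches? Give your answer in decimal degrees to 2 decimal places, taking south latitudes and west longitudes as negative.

latitude 52.15°, longitude -114.72°

Angular distance δ = d/R = 201.5 / 6378.137 = 0.031592 rad.
Start latitude φ₁ = 0.936893 rad; initial bearing θ = 2.565634 rad.
sin φ₂ = sin φ₁ cos δ + cos φ₁ sin δ cos θ = (0.805722)(0.999501) + (0.592294)(0.031587)(-0.838671) = 0.789629
φ₂ = asin(0.789629) = 0.910204 rad = 52.15°.
Δλ = atan2( sin θ sin δ cos φ₁ , cos δ − sin φ₁ sin φ₂ ) = atan2(0.010190, 0.363280) = 0.028041 rad = 1.61°.
Hence λ₂ = -116.33° + 1.61° = -114.72°.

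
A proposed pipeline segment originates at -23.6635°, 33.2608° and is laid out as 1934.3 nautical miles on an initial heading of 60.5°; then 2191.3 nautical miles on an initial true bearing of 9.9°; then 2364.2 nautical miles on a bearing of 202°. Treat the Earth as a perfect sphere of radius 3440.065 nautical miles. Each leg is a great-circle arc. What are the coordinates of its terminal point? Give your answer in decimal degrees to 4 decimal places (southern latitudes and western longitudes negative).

Apply the spherical direct solution leg by leg, carrying full precision between legs.
Leg 1: from (-23.6635°, 33.2608°), δ = 1934.3/3440.065 = 0.562286 rad, θ = 60.5° → φ = -5.6886°, λ = 61.0553°.
Leg 2: from (-5.6886°, 61.0553°), δ = 2191.3/3440.065 = 0.636994 rad, θ = 9.9° → φ = 30.2223°, λ = 67.8520°.
Leg 3: from (30.2223°, 67.8520°), δ = 2364.2/3440.065 = 0.687254 rad, θ = 202° → φ = -6.8447°, λ = 54.0030°.

latitude -6.8447°, longitude 54.0030°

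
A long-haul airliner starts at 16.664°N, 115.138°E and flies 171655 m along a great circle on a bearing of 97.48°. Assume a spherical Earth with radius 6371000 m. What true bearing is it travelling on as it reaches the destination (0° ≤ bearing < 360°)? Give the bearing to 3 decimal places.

final bearing 97.935°

The arc subtends δ = 171655/6371000 = 0.026943 rad at the centre.
Converting: φ₁ = 0.290842 rad, θ = 1.701347 rad.
Destination latitude: φ₂ = arcsin( sin φ₁ cos δ + cos φ₁ sin δ cos θ ) = arcsin(0.283295) = 16.457°.
Δλ = atan2( sin θ sin δ cos φ₁ , cos δ − sin φ₁ sin φ₂ ) = atan2(0.025589, 0.918400) = 0.027855 rad = 1.596°.
λ₂ = 115.138° + 1.596° = 116.734°.
The forward bearing on arrival equals the back-azimuth from the destination plus 180°.
Back-azimuth from P₂ (16.457°, 116.734°) to P₁ (16.664°, 115.138°), with Δλ' = λ₁ − λ₂ = -1.596°: atan2( sin Δλ' cos φ₁ , cos φ₂ sin φ₁ − sin φ₂ cos φ₁ cos Δλ' ) = 277.935°.
Final bearing = (277.935° + 180°) mod 360° = 97.935°.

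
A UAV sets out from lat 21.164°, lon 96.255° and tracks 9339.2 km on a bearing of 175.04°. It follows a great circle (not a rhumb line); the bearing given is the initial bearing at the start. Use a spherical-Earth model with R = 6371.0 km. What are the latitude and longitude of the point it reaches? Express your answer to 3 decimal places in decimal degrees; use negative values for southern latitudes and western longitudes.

The arc subtends δ = 9339.2/6371 = 1.465892 rad at the centre.
Converting: φ₁ = 0.369381 rad, θ = 3.055024 rad.
sin φ₂ = sin φ₁ cos δ + cos φ₁ sin δ cos θ = (0.361039)(0.104712) + (0.932551)(0.994503)(-0.996255) = -0.886146
φ₂ = asin(-0.886146) = -1.088962 rad = -62.393°.
For the longitude increment, Δλ = atan2( sin θ sin δ cos φ₁, cos δ − sin φ₁ sin φ₂ ) = atan2(0.080185, 0.424645) = 10.693°.
Hence λ₂ = 96.255° + 10.693° = 106.948°.

latitude -62.393°, longitude 106.948°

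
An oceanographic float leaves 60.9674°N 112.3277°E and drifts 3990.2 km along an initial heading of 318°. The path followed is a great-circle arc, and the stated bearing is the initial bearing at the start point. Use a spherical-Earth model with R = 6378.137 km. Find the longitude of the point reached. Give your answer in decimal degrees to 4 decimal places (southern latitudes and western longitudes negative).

The arc subtends δ = 3990.2/6378.137 = 0.625606 rad at the centre.
Converting: φ₁ = 1.064082 rad, θ = 5.550147 rad.
Applying the spherical law of cosines for sides, sin φ₂ = sin φ₁ cos δ + cos φ₁ sin δ cos θ = 0.919945, so φ₂ = 66.9180°.
Then Δλ = atan2(-0.190160, 0.006260) = -1.537887 rad, from sin θ sin δ cos φ₁ over cos δ − sin φ₁ sin φ₂.
Hence λ₂ = 112.3277° + -88.1144° = 24.2133°.

longitude 24.2133°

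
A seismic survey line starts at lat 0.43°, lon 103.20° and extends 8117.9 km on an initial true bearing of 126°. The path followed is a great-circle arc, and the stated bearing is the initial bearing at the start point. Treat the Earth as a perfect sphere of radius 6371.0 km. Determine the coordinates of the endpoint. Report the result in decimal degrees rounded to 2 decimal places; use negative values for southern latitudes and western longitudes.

δ = 8117.9/6371 = 1.274196 rad (73.0060°).
Start latitude φ₁ = 0.007505 rad; initial bearing θ = 2.199115 rad.
Destination latitude: φ₂ = arcsin( sin φ₁ cos δ + cos φ₁ sin δ cos θ ) = arcsin(-0.559911) = -34.05°.
Δλ = atan2( sin θ sin δ cos φ₁ , cos δ − sin φ₁ sin φ₂ ) = atan2(0.773670, 0.296473) = 1.204853 rad = 69.03°.
λ₂ = 103.20° + 69.03° = 172.23°.

latitude -34.05°, longitude 172.23°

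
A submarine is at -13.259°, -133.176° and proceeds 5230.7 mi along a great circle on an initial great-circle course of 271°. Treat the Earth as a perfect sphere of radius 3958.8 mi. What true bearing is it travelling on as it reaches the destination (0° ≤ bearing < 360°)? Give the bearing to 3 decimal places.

final bearing 283.099°

Central angle δ = d/R = 1.321284 rad.
Converting: φ₁ = -0.231413 rad, θ = 4.729842 rad.
Applying the spherical law of cosines for sides, sin φ₂ = sin φ₁ cos δ + cos φ₁ sin δ cos θ = -0.040173, so φ₂ = -2.302°.
Then Δλ = atan2(-0.943058, 0.237717) = -1.323870 rad, from sin θ sin δ cos φ₁ over cos δ − sin φ₁ sin φ₂.
λ₂ = -133.176° + -75.852° = -209.028°, normalized to (−180°, 180°] → 150.972°.
The forward bearing on arrival equals the back-azimuth from the destination plus 180°.
Back-azimuth from P₂ (-2.302°, 150.972°) to P₁ (-13.259°, -133.176°), with Δλ' = λ₁ − λ₂ = -284.148°: atan2( sin Δλ' cos φ₁ , cos φ₂ sin φ₁ − sin φ₂ cos φ₁ cos Δλ' ) = 103.099°.
Final bearing = (103.099° + 180°) mod 360° = 283.099°.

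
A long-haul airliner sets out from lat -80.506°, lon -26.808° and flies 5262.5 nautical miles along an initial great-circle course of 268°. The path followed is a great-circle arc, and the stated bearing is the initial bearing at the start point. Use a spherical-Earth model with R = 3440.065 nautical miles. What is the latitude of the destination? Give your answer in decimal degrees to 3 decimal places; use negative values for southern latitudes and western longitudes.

The arc subtends δ = 5262.5/3440.065 = 1.529768 rad at the centre.
Start latitude φ₁ = -1.405095 rad; initial bearing θ = 4.677482 rad.
sin φ₂ = sin φ₁ cos δ + cos φ₁ sin δ cos θ = (-0.986303)(0.041017) + (0.164944)(0.999158)(-0.034899) = -0.046207
φ₂ = asin(-0.046207) = -0.046223 rad = -2.648°.
For the longitude increment, Δλ = atan2( sin θ sin δ cos φ₁, cos δ − sin φ₁ sin φ₂ ) = atan2(-0.164705, -0.004557) = -91.585°.
Hence λ₂ = -26.808° + -91.585° = -118.393°.

latitude -2.648°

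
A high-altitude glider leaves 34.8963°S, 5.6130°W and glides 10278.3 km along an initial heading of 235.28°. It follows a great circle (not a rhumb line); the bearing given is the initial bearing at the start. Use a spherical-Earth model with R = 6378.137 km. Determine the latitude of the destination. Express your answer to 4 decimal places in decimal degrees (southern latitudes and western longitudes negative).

Central angle δ = d/R = 1.611489 rad.
With φ₁ = -34.8963° = -0.609055 rad and θ = 235.28° = 4.106411 rad:
sin φ₂ = sin φ₁ cos δ + cos φ₁ sin δ cos θ = (-0.572093)(-0.040682) + (0.820189)(0.999172)(-0.569566) = -0.443492
φ₂ = asin(-0.443492) = -0.459491 rad = -26.3269°.
Δλ = atan2( sin θ sin δ cos φ₁ , cos δ − sin φ₁ sin φ₂ ) = atan2(-0.673592, -0.294400) = -1.982837 rad = -113.6082°.
Hence λ₂ = -5.6130° + -113.6082° = -119.2212°.

latitude -26.3269°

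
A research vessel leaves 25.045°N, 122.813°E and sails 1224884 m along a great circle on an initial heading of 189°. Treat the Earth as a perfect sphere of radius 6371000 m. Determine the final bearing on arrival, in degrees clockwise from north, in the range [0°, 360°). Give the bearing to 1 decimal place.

final bearing 188.4°

δ = 1224884/6371000 = 0.192259 rad (11.0156°).
With φ₁ = 25.045° = 0.437118 rad and θ = 189° = 3.298672 rad:
Applying the spherical law of cosines for sides, sin φ₂ = sin φ₁ cos δ + cos φ₁ sin δ cos θ = 0.244550, so φ₂ = 14.155°.
Then Δλ = atan2(-0.027081, 0.878050) = -0.030832 rad, from sin θ sin δ cos φ₁ over cos δ − sin φ₁ sin φ₂.
Hence λ₂ = 122.813° + -1.767° = 121.046°.
The forward bearing on arrival equals the back-azimuth from the destination plus 180°.
Back-azimuth from P₂ (14.2°, 121.0°) to P₁ (25.0°, 122.8°), with Δλ' = λ₁ − λ₂ = 1.8°: atan2( sin Δλ' cos φ₁ , cos φ₂ sin φ₁ − sin φ₂ cos φ₁ cos Δλ' ) = 8.4°.
Final bearing = (8.4° + 180°) mod 360° = 188.4°.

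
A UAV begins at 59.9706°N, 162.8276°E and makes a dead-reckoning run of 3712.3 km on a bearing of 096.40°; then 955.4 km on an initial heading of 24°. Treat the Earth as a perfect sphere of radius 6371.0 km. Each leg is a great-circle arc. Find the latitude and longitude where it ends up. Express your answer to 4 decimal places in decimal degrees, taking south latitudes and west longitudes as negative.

latitude 51.5306°, longitude -142.3037°

Apply the spherical direct solution leg by leg, carrying full precision between legs.
Leg 1: from (59.9706°, 162.8276°), δ = 3712.3/6371 = 0.582687 rad, θ = 96.4° → φ = 43.8053°, λ = -147.9092°.
Leg 2: from (43.8053°, -147.9092°), δ = 955.4/6371 = 0.149961 rad, θ = 24° → φ = 51.5306°, λ = -142.3037°.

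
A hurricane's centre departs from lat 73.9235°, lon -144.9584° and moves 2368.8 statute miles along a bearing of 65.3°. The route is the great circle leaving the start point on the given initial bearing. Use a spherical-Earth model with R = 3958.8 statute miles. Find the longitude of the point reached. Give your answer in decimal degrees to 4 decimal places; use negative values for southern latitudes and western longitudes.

The arc subtends δ = 2368.8/3958.8 = 0.598363 rad at the centre.
Start latitude φ₁ = 1.290208 rad; initial bearing θ = 1.139700 rad.
Applying the spherical law of cosines for sides, sin φ₂ = sin φ₁ cos δ + cos φ₁ sin δ cos θ = 0.859128, so φ₂ = 59.2188°.
Then Δλ = atan2(0.141715, 0.000729) = 1.565652 rad, from sin θ sin δ cos φ₁ over cos δ − sin φ₁ sin φ₂.
λ₂ = -144.9584° + 89.7053° = -55.2531°.

longitude -55.2531°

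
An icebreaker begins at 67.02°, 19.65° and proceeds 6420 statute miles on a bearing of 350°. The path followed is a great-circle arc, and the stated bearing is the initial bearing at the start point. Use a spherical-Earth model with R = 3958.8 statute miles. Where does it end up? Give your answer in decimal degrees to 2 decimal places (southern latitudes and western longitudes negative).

The arc subtends δ = 6420/3958.8 = 1.621704 rad at the centre.
Start latitude φ₁ = 1.169720 rad; initial bearing θ = 6.108652 rad.
sin φ₂ = sin φ₁ cos δ + cos φ₁ sin δ cos θ = (0.920641)(-0.050885) + (0.390410)(0.998705)(0.984808) = 0.337133
φ₂ = asin(0.337133) = 0.343870 rad = 19.70°.
Then Δλ = atan2(-0.067706, -0.361264) = -2.956327 rad, from sin θ sin δ cos φ₁ over cos δ − sin φ₁ sin φ₂.
λ₂ = 19.65° + -169.39° = -149.74°.

latitude 19.70°, longitude -149.74°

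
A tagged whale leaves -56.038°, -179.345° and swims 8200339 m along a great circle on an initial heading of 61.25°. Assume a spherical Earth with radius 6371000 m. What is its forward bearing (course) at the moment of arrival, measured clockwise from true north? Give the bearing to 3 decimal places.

final bearing 29.337°

δ = 8200339/6371000 = 1.287135 rad (73.7474°).
Start latitude φ₁ = -0.978048 rad; initial bearing θ = 1.069014 rad.
Applying the spherical law of cosines for sides, sin φ₂ = sin φ₁ cos δ + cos φ₁ sin δ cos θ = 0.025835, so φ₂ = 1.480°.
Δλ = atan2( sin θ sin δ cos φ₁ , cos δ − sin φ₁ sin φ₂ ) = atan2(0.470204, 0.301300) = 1.000927 rad = 57.349°.
Hence λ₂ = -179.345° + 57.349° = -121.996°.
The forward bearing on arrival equals the back-azimuth from the destination plus 180°.
Back-azimuth from P₂ (1.480°, -121.996°) to P₁ (-56.038°, -179.345°), with Δλ' = λ₁ − λ₂ = -57.349°: atan2( sin Δλ' cos φ₁ , cos φ₂ sin φ₁ − sin φ₂ cos φ₁ cos Δλ' ) = 209.337°.
Final bearing = (209.337° + 180°) mod 360° = 29.337°.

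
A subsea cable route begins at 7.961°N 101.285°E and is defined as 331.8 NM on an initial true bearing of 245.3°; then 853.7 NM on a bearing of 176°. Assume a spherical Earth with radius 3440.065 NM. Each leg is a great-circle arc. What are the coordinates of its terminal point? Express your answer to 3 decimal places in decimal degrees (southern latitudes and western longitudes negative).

Apply the spherical direct solution leg by leg, carrying full precision between legs.
Leg 1: from (7.961°, 101.285°), δ = 331.8/3440.065 = 0.096452 rad, θ = 245.3° → φ = 5.624°, λ = 96.241°.
Leg 2: from (5.624°, 96.241°), δ = 853.7/3440.065 = 0.248164 rad, θ = 176° → φ = -8.560°, λ = 97.234°.

latitude -8.560°, longitude 97.234°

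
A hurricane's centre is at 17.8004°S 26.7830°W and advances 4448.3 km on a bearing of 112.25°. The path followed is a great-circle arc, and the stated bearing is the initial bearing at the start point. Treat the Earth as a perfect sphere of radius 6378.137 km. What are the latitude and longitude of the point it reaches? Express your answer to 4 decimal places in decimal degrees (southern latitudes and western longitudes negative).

latitude -27.7662°, longitude 15.4215°

δ = 4448.3/6378.137 = 0.697429 rad (39.9598°).
With φ₁ = -17.8004° = -0.310676 rad and θ = 112.25° = 1.959132 rad:
Destination latitude: φ₂ = arcsin( sin φ₁ cos δ + cos φ₁ sin δ cos θ ) = arcsin(-0.465864) = -27.7662°.
Δλ = atan2( sin θ sin δ cos φ₁ , cos δ − sin φ₁ sin φ₂ ) = atan2(0.565971, 0.624080) = 0.736608 rad = 42.2045°.
Hence λ₂ = -26.7830° + 42.2045° = 15.4215°.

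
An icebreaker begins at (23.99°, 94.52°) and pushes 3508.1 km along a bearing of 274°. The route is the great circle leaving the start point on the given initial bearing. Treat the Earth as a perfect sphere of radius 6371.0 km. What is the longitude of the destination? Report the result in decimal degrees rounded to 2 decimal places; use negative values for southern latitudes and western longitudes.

Angular distance δ = d/R = 3508.1 / 6371 = 0.550636 rad.
Converting: φ₁ = 0.418704 rad, θ = 4.782202 rad.
Destination latitude: φ₂ = arcsin( sin φ₁ cos δ + cos φ₁ sin δ cos θ ) = arcsin(0.379828) = 22.32°.
Then Δλ = atan2(-0.476866, 0.697763) = -0.599513 rad, from sin θ sin δ cos φ₁ over cos δ − sin φ₁ sin φ₂.
λ₂ = 94.52° + -34.35° = 60.17°.

longitude 60.17°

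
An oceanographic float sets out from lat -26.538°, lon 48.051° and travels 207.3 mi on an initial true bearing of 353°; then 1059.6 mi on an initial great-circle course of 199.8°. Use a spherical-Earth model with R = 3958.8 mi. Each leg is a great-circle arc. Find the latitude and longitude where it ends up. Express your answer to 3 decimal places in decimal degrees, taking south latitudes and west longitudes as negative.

Apply the spherical direct solution leg by leg, carrying full precision between legs.
Leg 1: from (-26.538°, 48.051°), δ = 207.3/3958.8 = 0.052364 rad, θ = 353° → φ = -23.560°, λ = 47.652°.
Leg 2: from (-23.560°, 47.652°), δ = 1059.6/3958.8 = 0.267657 rad, θ = 199.8° → φ = -37.848°, λ = 41.138°.

latitude -37.848°, longitude 41.138°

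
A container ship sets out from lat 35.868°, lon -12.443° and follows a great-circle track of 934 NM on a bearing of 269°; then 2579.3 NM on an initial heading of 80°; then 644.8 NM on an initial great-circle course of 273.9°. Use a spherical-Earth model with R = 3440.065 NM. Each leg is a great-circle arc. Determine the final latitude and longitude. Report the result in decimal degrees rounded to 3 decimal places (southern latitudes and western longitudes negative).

Apply the spherical direct solution leg by leg, carrying full precision between legs.
Leg 1: from (35.868°, -12.443°), δ = 934/3440.065 = 0.271506 rad, θ = 269° → φ = 34.102°, λ = -31.337°.
Leg 2: from (34.102°, -31.337°), δ = 2579.3/3440.065 = 0.749782 rad, θ = 80° → φ = 30.551°, λ = 19.860°.
Leg 3: from (30.551°, 19.860°), δ = 644.8/3440.065 = 0.187438 rad, θ = 273.9° → φ = 30.685°, λ = 7.375°.

latitude 30.685°, longitude 7.375°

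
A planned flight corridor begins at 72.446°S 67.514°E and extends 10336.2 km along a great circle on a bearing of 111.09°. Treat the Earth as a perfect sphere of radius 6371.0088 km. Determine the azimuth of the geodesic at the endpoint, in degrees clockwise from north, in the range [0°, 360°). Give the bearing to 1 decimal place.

final bearing 16.4°

δ = 10336.2/6371.0088 = 1.622380 rad (92.9556°).
Start latitude φ₁ = -1.264421 rad; initial bearing θ = 1.938886 rad.
Applying the spherical law of cosines for sides, sin φ₂ = sin φ₁ cos δ + cos φ₁ sin δ cos θ = -0.059223, so φ₂ = -3.395°.
Then Δλ = atan2(0.281028, -0.108026) = 1.937781 rad, from sin θ sin δ cos φ₁ over cos δ − sin φ₁ sin φ₂.
λ₂ = 67.514° + 111.027° = 178.541°.
The forward bearing on arrival equals the back-azimuth from the destination plus 180°.
Back-azimuth from P₂ (-3.4°, 178.5°) to P₁ (-72.4°, 67.5°), with Δλ' = λ₁ − λ₂ = -111.0°: atan2( sin Δλ' cos φ₁ , cos φ₂ sin φ₁ − sin φ₂ cos φ₁ cos Δλ' ) = 196.4°.
Final bearing = (196.4° + 180°) mod 360° = 16.4°.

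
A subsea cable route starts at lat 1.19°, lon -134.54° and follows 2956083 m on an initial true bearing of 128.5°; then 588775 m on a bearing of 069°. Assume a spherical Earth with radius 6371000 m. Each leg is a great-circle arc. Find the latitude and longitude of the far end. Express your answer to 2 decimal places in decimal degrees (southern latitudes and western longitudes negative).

Apply the spherical direct solution leg by leg, carrying full precision between legs.
Leg 1: from (1.19°, -134.54°), δ = 2956083/6371000 = 0.463990 rad, θ = 128.5° → φ = -15.07°, λ = -113.27°.
Leg 2: from (-15.07°, -113.27°), δ = 588775/6371000 = 0.092415 rad, θ = 69° → φ = -13.12°, λ = -108.20°.

latitude -13.12°, longitude -108.20°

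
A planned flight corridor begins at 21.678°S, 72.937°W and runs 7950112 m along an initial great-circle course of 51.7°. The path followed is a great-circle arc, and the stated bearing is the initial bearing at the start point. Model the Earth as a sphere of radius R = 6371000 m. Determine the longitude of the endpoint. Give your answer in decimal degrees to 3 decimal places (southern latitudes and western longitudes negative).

longitude -17.465°

δ = 7950112/6371000 = 1.247859 rad (71.4971°).
Start latitude φ₁ = -0.378352 rad; initial bearing θ = 0.902335 rad.
Destination latitude: φ₂ = arcsin( sin φ₁ cos δ + cos φ₁ sin δ cos θ ) = arcsin(0.428946) = 25.401°.
For the longitude increment, Δλ = atan2( sin θ sin δ cos φ₁, cos δ − sin φ₁ sin φ₂ ) = atan2(0.691575, 0.475801) = 55.472°.
λ₂ = -72.937° + 55.472° = -17.465°.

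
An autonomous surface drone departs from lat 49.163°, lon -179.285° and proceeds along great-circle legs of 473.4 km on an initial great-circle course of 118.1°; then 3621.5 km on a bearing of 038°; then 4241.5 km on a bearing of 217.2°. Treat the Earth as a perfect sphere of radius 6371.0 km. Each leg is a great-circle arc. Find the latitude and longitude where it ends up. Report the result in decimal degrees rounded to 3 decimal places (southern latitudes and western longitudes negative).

Apply the spherical direct solution leg by leg, carrying full precision between legs.
Leg 1: from (49.163°, -179.285°), δ = 473.4/6371 = 0.074305 rad, θ = 118.1° → φ = 47.022°, λ = -173.773°.
Leg 2: from (47.022°, -173.773°), δ = 3621.5/6371 = 0.568435 rad, θ = 38° → φ = 64.924°, λ = -122.329°.
Leg 3: from (64.924°, -122.329°), δ = 4241.5/6371 = 0.665751 rad, θ = 217.2° → φ = 30.253°, λ = -147.943°.

latitude 30.253°, longitude -147.943°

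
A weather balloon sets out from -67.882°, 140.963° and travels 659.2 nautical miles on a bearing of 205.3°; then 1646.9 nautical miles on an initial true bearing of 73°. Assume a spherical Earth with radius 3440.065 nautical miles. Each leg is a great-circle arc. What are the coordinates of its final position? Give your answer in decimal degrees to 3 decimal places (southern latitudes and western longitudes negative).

latitude -56.554°, longitude 172.850°

Apply the spherical direct solution leg by leg, carrying full precision between legs.
Leg 1: from (-67.882°, 140.963°), δ = 659.2/3440.065 = 0.191624 rad, θ = 205.3° → φ = -76.978°, λ = 119.788°.
Leg 2: from (-76.978°, 119.788°), δ = 1646.9/3440.065 = 0.478741 rad, θ = 73° → φ = -56.554°, λ = 172.850°.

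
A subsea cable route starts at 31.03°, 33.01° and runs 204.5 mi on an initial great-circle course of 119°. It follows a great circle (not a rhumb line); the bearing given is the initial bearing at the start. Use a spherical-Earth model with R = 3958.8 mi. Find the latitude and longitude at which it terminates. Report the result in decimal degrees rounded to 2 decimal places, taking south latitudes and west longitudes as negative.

latitude 29.56°, longitude 35.99°

δ = 204.5/3958.8 = 0.051657 rad (2.9597°).
With φ₁ = 31.03° = 0.541576 rad and θ = 119° = 2.076942 rad:
Destination latitude: φ₂ = arcsin( sin φ₁ cos δ + cos φ₁ sin δ cos θ ) = arcsin(0.493349) = 29.56°.
Then Δλ = atan2(0.038698, 0.744351) = 0.051942 rad, from sin θ sin δ cos φ₁ over cos δ − sin φ₁ sin φ₂.
λ₂ = λ₁ + Δλ = 35.99°.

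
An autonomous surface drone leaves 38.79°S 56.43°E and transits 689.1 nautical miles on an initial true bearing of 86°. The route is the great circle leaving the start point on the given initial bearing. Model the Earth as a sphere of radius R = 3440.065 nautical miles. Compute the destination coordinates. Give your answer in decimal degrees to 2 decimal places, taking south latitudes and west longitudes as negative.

latitude -37.09°, longitude 70.84°

Central angle δ = d/R = 0.200316 rad.
Start latitude φ₁ = -0.677013 rad; initial bearing θ = 1.500983 rad.
Applying the spherical law of cosines for sides, sin φ₂ = sin φ₁ cos δ + cos φ₁ sin δ cos θ = -0.603122, so φ₂ = -37.09°.
Then Δλ = atan2(0.154716, 0.602167) = 0.251492 rad, from sin θ sin δ cos φ₁ over cos δ − sin φ₁ sin φ₂.
λ₂ = λ₁ + Δλ = 70.84°.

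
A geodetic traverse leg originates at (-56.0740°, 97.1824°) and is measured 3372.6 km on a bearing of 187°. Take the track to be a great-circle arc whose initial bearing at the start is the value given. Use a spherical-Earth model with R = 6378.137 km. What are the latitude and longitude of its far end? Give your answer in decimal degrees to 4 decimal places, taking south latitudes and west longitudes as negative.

The arc subtends δ = 3372.6/6378.137 = 0.528775 rad at the centre.
Converting: φ₁ = -0.978676 rad, θ = 3.263766 rad.
Applying the spherical law of cosines for sides, sin φ₂ = sin φ₁ cos δ + cos φ₁ sin δ cos θ = -0.995896, so φ₂ = -84.8071°.
Then Δλ = atan2(-0.034313, 0.037072) = -0.746772 rad, from sin θ sin δ cos φ₁ over cos δ − sin φ₁ sin φ₂.
λ₂ = 97.1824° + -42.7869° = 54.3955°.

latitude -84.8071°, longitude 54.3955°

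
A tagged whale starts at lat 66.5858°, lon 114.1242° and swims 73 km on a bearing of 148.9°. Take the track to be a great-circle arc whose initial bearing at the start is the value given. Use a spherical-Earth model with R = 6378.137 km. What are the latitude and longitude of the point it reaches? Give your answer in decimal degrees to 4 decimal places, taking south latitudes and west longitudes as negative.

Central angle δ = d/R = 0.011445 rad.
With φ₁ = 66.5858° = 1.162141 rad and θ = 148.9° = 2.598795 rad:
Destination latitude: φ₂ = arcsin( sin φ₁ cos δ + cos φ₁ sin δ cos θ ) = arcsin(0.913702) = 66.0220°.
For the longitude increment, Δλ = atan2( sin θ sin δ cos φ₁, cos δ − sin φ₁ sin φ₂ ) = atan2(0.002349, 0.161470) = 0.8335°.
λ₂ = λ₁ + Δλ = 114.9577°.

latitude 66.0220°, longitude 114.9577°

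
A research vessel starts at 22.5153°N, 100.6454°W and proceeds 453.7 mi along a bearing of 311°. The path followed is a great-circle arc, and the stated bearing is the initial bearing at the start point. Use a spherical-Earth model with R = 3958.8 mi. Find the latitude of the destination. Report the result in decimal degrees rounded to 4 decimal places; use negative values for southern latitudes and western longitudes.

latitude 26.7259°

δ = 453.7/3958.8 = 0.114605 rad (6.5664°).
Start latitude φ₁ = 0.392966 rad; initial bearing θ = 5.427974 rad.
sin φ₂ = sin φ₁ cos δ + cos φ₁ sin δ cos θ = (0.382930)(0.993440) + (0.923777)(0.114355)(0.656059) = 0.449723
φ₂ = asin(0.449723) = 0.466455 rad = 26.7259°.
Δλ = atan2( sin θ sin δ cos φ₁ , cos δ − sin φ₁ sin φ₂ ) = atan2(-0.079726, 0.821227) = -0.096779 rad = -5.5450°.
Hence λ₂ = -100.6454° + -5.5450° = -106.1904°.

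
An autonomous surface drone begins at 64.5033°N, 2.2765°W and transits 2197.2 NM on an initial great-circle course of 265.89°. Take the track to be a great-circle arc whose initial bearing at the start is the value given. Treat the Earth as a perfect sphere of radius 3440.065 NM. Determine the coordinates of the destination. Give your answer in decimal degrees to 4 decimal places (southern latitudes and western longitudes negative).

latitude 44.9333°, longitude -59.4114°

Central angle δ = d/R = 0.638709 rad.
Start latitude φ₁ = 1.125795 rad; initial bearing θ = 4.640656 rad.
Applying the spherical law of cosines for sides, sin φ₂ = sin φ₁ cos δ + cos φ₁ sin δ cos θ = 0.706283, so φ₂ = 44.9333°.
For the longitude increment, Δλ = atan2( sin θ sin δ cos φ₁, cos δ − sin φ₁ sin φ₂ ) = atan2(-0.255962, 0.165368) = -57.1349°.
λ₂ = -2.2765° + -57.1349° = -59.4114°.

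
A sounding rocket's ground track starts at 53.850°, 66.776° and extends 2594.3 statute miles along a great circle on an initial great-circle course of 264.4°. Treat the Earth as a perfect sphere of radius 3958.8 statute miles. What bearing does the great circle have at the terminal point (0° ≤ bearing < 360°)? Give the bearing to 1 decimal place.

final bearing 227.5°

Angular distance δ = d/R = 2594.3 / 3958.8 = 0.655325 rad.
With φ₁ = 53.850° = 0.939860 rad and θ = 264.4° = 4.614651 rad:
Destination latitude: φ₂ = arcsin( sin φ₁ cos δ + cos φ₁ sin δ cos θ ) = arcsin(0.605126) = 37.238°.
For the longitude increment, Δλ = atan2( sin θ sin δ cos φ₁, cos δ − sin φ₁ sin φ₂ ) = atan2(-0.357780, 0.304225) = -49.625°.
λ₂ = 66.776° + -49.625° = 17.151°.
The forward bearing on arrival equals the back-azimuth from the destination plus 180°.
Back-azimuth from P₂ (37.2°, 17.2°) to P₁ (53.9°, 66.8°), with Δλ' = λ₁ − λ₂ = 49.6°: atan2( sin Δλ' cos φ₁ , cos φ₂ sin φ₁ − sin φ₂ cos φ₁ cos Δλ' ) = 47.5°.
Final bearing = (47.5° + 180°) mod 360° = 227.5°.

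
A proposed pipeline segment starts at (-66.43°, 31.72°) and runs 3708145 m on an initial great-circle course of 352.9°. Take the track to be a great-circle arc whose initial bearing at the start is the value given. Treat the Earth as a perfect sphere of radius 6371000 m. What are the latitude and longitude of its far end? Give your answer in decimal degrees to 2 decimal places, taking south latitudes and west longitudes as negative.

The arc subtends δ = 3708145/6371000 = 0.582035 rad at the centre.
Start latitude φ₁ = -1.159422 rad; initial bearing θ = 6.159267 rad.
Destination latitude: φ₂ = arcsin( sin φ₁ cos δ + cos φ₁ sin δ cos θ ) = arcsin(-0.547522) = -33.20°.
For the longitude increment, Δλ = atan2( sin θ sin δ cos φ₁, cos δ − sin φ₁ sin φ₂ ) = atan2(-0.027170, 0.333502) = -4.66°.
Hence λ₂ = 31.72° + -4.66° = 27.06°.

latitude -33.20°, longitude 27.06°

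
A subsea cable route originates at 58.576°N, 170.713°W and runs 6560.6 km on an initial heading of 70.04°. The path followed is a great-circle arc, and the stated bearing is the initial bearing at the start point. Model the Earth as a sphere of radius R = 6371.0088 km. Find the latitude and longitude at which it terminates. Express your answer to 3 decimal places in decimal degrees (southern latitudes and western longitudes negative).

δ = 6560.6/6371.0088 = 1.029758 rad (59.0008°).
Start latitude φ₁ = 1.022344 rad; initial bearing θ = 1.222429 rad.
sin φ₂ = sin φ₁ cos δ + cos φ₁ sin δ cos θ = (0.853332)(0.515026) + (0.521367)(0.857175)(0.341364) = 0.592045
φ₂ = asin(0.592045) = 0.633594 rad = 36.302°.
For the longitude increment, Δλ = atan2( sin θ sin δ cos φ₁, cos δ − sin φ₁ sin φ₂ ) = atan2(0.420058, 0.009815) = 88.662°.
λ₂ = -170.713° + 88.662° = -82.051°.

latitude 36.302°, longitude -82.051°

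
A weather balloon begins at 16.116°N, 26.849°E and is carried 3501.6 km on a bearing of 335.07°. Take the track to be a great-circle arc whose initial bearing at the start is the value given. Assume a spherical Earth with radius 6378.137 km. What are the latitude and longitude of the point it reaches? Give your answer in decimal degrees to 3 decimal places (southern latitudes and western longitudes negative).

latitude 43.742°, longitude 9.124°

δ = 3501.6/6378.137 = 0.549000 rad (31.4554°).
Converting: φ₁ = 0.281277 rad, θ = 5.848075 rad.
sin φ₂ = sin φ₁ cos δ + cos φ₁ sin δ cos θ = (0.277583)(0.853047) + (0.960702)(0.521835)(0.906823) = 0.691407
φ₂ = asin(0.691407) = 0.763434 rad = 43.742°.
Δλ = atan2( sin θ sin δ cos φ₁ , cos δ − sin φ₁ sin φ₂ ) = atan2(-0.211315, 0.661124) = -0.309367 rad = -17.725°.
λ₂ = λ₁ + Δλ = 9.124°.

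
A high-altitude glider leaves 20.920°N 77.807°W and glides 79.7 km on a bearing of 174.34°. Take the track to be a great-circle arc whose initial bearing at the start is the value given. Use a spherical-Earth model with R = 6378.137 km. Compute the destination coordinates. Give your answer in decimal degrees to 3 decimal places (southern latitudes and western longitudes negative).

latitude 20.208°, longitude -77.732°

Angular distance δ = d/R = 79.7 / 6378.137 = 0.012496 rad.
With φ₁ = 20.920° = 0.365123 rad and θ = 174.34° = 3.042807 rad:
sin φ₂ = sin φ₁ cos δ + cos φ₁ sin δ cos θ = (0.357064)(0.999922) + (0.934080)(0.012495)(-0.995125) = 0.345421
φ₂ = asin(0.345421) = 0.352688 rad = 20.208°.
For the longitude increment, Δλ = atan2( sin θ sin δ cos φ₁, cos δ − sin φ₁ sin φ₂ ) = atan2(0.001151, 0.876584) = 0.075°.
λ₂ = -77.807° + 0.075° = -77.732°.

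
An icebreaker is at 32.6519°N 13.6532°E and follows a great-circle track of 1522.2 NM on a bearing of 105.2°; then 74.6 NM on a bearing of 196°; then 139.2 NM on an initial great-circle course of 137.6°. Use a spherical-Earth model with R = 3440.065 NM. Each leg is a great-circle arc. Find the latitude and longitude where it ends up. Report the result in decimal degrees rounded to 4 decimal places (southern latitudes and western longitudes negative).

Apply the spherical direct solution leg by leg, carrying full precision between legs.
Leg 1: from (32.6519°, 13.6532°), δ = 1522.2/3440.065 = 0.442492 rad, θ = 105.2° → φ = 23.1441°, λ = 40.3571°.
Leg 2: from (23.1441°, 40.3571°), δ = 74.6/3440.065 = 0.021686 rad, θ = 196° → φ = 21.9493°, λ = 39.9878°.
Leg 3: from (21.9493°, 39.9878°), δ = 139.2/3440.065 = 0.040464 rad, θ = 137.6° → φ = 20.2289°, λ = 41.6537°.

latitude 20.2289°, longitude 41.6537°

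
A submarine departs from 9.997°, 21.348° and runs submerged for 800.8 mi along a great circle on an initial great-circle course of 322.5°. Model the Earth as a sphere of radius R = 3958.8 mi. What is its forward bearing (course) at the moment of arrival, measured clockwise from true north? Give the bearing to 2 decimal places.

final bearing 320.62°

δ = 800.8/3958.8 = 0.202284 rad (11.5900°).
With φ₁ = 9.997° = 0.174481 rad and θ = 322.5° = 5.628687 rad:
Applying the spherical law of cosines for sides, sin φ₂ = sin φ₁ cos δ + cos φ₁ sin δ cos θ = 0.327027, so φ₂ = 19.088°.
Then Δλ = atan2(-0.120447, 0.922840) = -0.129785 rad, from sin θ sin δ cos φ₁ over cos δ − sin φ₁ sin φ₂.
λ₂ = 21.348° + -7.436° = 13.912°.
The forward bearing on arrival equals the back-azimuth from the destination plus 180°.
Back-azimuth from P₂ (19.09°, 13.91°) to P₁ (10.00°, 21.35°), with Δλ' = λ₁ − λ₂ = 7.44°: atan2( sin Δλ' cos φ₁ , cos φ₂ sin φ₁ − sin φ₂ cos φ₁ cos Δλ' ) = 140.62°.
Final bearing = (140.62° + 180°) mod 360° = 320.62°.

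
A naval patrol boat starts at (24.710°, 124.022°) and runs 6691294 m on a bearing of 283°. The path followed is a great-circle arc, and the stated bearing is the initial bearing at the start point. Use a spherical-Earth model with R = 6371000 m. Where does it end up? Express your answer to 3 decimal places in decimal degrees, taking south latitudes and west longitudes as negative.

latitude 22.655°, longitude 57.673°

Central angle δ = d/R = 1.050274 rad.
Start latitude φ₁ = 0.431271 rad; initial bearing θ = 4.939282 rad.
Destination latitude: φ₂ = arcsin( sin φ₁ cos δ + cos φ₁ sin δ cos θ ) = arcsin(0.385187) = 22.655°.
Δλ = atan2( sin θ sin δ cos φ₁ , cos δ − sin φ₁ sin φ₂ ) = atan2(-0.767922, 0.336316) = -1.158004 rad = -66.349°.
λ₂ = λ₁ + Δλ = 57.673°.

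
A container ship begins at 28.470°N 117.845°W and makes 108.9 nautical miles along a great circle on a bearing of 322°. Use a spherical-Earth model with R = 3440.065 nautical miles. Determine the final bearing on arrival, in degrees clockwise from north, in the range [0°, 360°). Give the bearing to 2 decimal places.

Central angle δ = d/R = 0.031656 rad.
With φ₁ = 28.470° = 0.496895 rad and θ = 322° = 5.619960 rad:
sin φ₂ = sin φ₁ cos δ + cos φ₁ sin δ cos θ = (0.476699)(0.999499) + (0.879067)(0.031651)(0.788011) = 0.498385
φ₂ = asin(0.498385) = 0.521735 rad = 29.893°.
For the longitude increment, Δλ = atan2( sin θ sin δ cos φ₁, cos δ − sin φ₁ sin φ₂ ) = atan2(-0.017130, 0.761920) = -1.288°.
Hence λ₂ = -117.845° + -1.288° = -119.133°.
The forward bearing on arrival equals the back-azimuth from the destination plus 180°.
Back-azimuth from P₂ (29.89°, -119.13°) to P₁ (28.47°, -117.84°), with Δλ' = λ₁ − λ₂ = 1.29°: atan2( sin Δλ' cos φ₁ , cos φ₂ sin φ₁ − sin φ₂ cos φ₁ cos Δλ' ) = 141.37°.
Final bearing = (141.37° + 180°) mod 360° = 321.37°.

final bearing 321.37°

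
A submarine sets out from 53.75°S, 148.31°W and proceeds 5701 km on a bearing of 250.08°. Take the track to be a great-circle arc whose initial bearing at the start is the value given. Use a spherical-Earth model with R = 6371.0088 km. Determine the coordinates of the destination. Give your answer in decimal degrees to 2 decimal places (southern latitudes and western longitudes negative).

Central angle δ = d/R = 0.894835 rad.
Converting: φ₁ = -0.938114 rad, θ = 4.364719 rad.
Destination latitude: φ₂ = arcsin( sin φ₁ cos δ + cos φ₁ sin δ cos θ ) = arcsin(-0.661713) = -41.43°.
Δλ = atan2( sin θ sin δ cos φ₁ , cos δ − sin φ₁ sin φ₂ ) = atan2(-0.433685, 0.092013) = -1.361732 rad = -78.02°.
λ₂ = -148.31° + -78.02° = -226.33°, normalized to (−180°, 180°] → 133.67°.

latitude -41.43°, longitude 133.67°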